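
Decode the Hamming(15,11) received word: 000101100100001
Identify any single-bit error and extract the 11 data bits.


Syndrome = 0: no error detected

Data: 00110100001 (no errors)


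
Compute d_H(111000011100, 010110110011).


XOR: 101110101111
Count of 1s: 9

9


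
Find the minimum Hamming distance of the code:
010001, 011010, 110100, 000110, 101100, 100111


Comparing all pairs, minimum distance: 2
Can detect 1 errors, correct 0 errors

2


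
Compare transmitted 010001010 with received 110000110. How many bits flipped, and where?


XOR: 100001100

3 error(s) at position(s): 0, 5, 6


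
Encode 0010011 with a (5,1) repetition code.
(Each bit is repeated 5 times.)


Each bit -> 5 copies

00000000001111100000000001111111111


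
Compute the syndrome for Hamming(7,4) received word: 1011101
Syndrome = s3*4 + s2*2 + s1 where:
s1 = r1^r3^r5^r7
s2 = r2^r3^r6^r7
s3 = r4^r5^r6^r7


s1=0, s2=0, s3=1

Syndrome = 4 (error at position 4)


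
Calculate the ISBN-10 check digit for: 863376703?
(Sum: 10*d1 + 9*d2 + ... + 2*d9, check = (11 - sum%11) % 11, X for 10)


Weighted sum: 285
285 mod 11 = 10

Check digit: 1


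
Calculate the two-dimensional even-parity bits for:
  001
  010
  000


Row parities: 110
Column parities: 011

Row P: 110, Col P: 011, Corner: 0


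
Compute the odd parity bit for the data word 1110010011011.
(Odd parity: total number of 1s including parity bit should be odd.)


Number of 1s in data: 8
Parity bit: 1

1


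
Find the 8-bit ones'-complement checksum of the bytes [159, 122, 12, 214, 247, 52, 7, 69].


Sum = 882 mod 256 = 114
Complement = 141

141


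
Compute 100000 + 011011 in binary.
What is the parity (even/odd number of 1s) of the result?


100000 = 32
011011 = 27
Sum = 59 = 111011
1s count = 5

odd parity (5 ones in 111011)


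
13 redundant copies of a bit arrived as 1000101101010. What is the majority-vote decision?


Ones: 6 out of 13
Threshold: 7

0 (6/13 voted 1)


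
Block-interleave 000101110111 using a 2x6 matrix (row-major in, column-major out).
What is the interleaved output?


Matrix:
  000101
  110111
Read columns: 010100110111

010100110111


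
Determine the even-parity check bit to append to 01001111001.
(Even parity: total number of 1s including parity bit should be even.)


Number of 1s in data: 6
Parity bit: 0

0


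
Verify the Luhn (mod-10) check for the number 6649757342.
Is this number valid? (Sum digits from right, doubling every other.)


Luhn sum = 54
54 mod 10 = 4

Invalid (Luhn sum mod 10 = 4)


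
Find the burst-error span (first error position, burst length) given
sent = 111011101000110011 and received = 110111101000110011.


XOR: 001100000000000000

Burst at position 2, length 2


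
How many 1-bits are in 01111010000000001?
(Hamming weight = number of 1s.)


Counting 1s in 01111010000000001

6


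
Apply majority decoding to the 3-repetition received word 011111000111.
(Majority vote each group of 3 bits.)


Groups: 011, 111, 000, 111
Majority votes: 1101

1101


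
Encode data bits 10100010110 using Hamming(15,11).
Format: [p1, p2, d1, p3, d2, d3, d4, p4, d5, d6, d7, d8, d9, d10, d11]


Parity bits: p1=1, p2=0, p3=1, p4=1

101101010010110


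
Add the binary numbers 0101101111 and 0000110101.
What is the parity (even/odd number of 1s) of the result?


0101101111 = 367
0000110101 = 53
Sum = 420 = 110100100
1s count = 4

even parity (4 ones in 110100100)


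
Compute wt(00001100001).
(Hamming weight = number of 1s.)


Counting 1s in 00001100001

3


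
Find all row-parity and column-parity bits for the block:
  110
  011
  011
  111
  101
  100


Row parities: 000101
Column parities: 000

Row P: 000101, Col P: 000, Corner: 0


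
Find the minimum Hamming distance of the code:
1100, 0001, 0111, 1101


Comparing all pairs, minimum distance: 1
Can detect 0 errors, correct 0 errors

1


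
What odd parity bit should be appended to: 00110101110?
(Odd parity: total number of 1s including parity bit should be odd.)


Number of 1s in data: 6
Parity bit: 1

1


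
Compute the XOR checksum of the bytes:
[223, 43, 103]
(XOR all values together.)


XOR chain: 223 ^ 43 ^ 103 = 147

147


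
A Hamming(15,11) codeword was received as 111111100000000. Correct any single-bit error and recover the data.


Syndrome = 0: no error detected

Data: 11110000000 (no errors)


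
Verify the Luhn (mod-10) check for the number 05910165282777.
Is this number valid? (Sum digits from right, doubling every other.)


Luhn sum = 59
59 mod 10 = 9

Invalid (Luhn sum mod 10 = 9)


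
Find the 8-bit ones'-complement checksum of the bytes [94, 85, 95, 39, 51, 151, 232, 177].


Sum = 924 mod 256 = 156
Complement = 99

99


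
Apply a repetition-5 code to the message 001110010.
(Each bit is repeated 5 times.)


Each bit -> 5 copies

000000000011111111111111100000000001111100000


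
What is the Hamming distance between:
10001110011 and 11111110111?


XOR: 01110000100
Count of 1s: 4

4


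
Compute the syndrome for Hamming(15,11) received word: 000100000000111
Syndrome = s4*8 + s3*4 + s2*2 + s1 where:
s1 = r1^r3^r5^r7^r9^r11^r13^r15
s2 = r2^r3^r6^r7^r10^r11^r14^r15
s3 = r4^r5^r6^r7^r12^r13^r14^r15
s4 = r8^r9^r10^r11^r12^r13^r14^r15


s1=0, s2=0, s3=0, s4=1

Syndrome = 8 (error at position 8)


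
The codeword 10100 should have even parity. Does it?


Number of 1s: 2

Yes, parity is correct (2 ones)


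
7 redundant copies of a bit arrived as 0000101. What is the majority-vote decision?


Ones: 2 out of 7
Threshold: 4

0 (2/7 voted 1)


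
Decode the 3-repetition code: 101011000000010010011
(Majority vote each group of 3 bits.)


Groups: 101, 011, 000, 000, 010, 010, 011
Majority votes: 1100001

1100001


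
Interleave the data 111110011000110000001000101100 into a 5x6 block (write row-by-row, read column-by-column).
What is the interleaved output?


Matrix:
  111110
  011000
  110000
  001000
  101100
Read columns: 101011110011011100011000000000

101011110011011100011000000000


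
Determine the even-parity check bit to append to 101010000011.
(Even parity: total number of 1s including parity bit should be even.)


Number of 1s in data: 5
Parity bit: 1

1


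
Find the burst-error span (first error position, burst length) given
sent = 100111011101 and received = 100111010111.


XOR: 000000001010

Burst at position 8, length 3


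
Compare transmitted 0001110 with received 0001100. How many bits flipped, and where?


XOR: 0000010

1 error(s) at position(s): 5


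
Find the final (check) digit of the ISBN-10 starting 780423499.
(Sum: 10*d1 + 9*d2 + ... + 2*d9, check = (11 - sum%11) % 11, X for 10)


Weighted sum: 258
258 mod 11 = 5

Check digit: 6


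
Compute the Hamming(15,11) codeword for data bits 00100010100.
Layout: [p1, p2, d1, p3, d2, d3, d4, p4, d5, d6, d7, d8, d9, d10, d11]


Parity bits: p1=0, p2=0, p3=0, p4=0

000001000010100


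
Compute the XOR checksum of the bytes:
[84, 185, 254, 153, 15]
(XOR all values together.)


XOR chain: 84 ^ 185 ^ 254 ^ 153 ^ 15 = 133

133


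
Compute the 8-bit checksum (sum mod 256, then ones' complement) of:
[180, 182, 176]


Sum = 538 mod 256 = 26
Complement = 229

229


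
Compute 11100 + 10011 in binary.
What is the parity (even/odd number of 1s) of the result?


11100 = 28
10011 = 19
Sum = 47 = 101111
1s count = 5

odd parity (5 ones in 101111)


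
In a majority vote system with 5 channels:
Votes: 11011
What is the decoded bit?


Ones: 4 out of 5
Threshold: 3

1 (4/5 voted 1)


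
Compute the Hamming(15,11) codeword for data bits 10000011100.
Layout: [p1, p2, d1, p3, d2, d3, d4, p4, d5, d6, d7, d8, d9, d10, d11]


Parity bits: p1=1, p2=0, p3=0, p4=1

101000010011100


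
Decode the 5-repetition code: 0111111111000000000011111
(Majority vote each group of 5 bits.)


Groups: 01111, 11111, 00000, 00000, 11111
Majority votes: 11001

11001


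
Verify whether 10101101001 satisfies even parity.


Number of 1s: 6

Yes, parity is correct (6 ones)


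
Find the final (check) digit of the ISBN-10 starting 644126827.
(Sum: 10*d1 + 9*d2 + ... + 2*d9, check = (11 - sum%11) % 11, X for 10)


Weighted sum: 229
229 mod 11 = 9

Check digit: 2


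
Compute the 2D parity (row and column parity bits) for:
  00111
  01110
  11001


Row parities: 111
Column parities: 10000

Row P: 111, Col P: 10000, Corner: 1


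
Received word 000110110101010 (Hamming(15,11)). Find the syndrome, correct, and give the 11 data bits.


Syndrome = 6: error at position 6

Data: 01110101010 (corrected bit 6)


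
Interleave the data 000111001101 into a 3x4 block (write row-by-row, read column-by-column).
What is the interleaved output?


Matrix:
  0001
  1100
  1101
Read columns: 011011000101

011011000101


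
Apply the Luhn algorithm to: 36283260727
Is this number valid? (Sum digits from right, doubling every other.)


Luhn sum = 46
46 mod 10 = 6

Invalid (Luhn sum mod 10 = 6)


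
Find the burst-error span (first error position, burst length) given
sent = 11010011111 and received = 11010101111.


XOR: 00000110000

Burst at position 5, length 2


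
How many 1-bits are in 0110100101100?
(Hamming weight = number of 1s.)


Counting 1s in 0110100101100

6


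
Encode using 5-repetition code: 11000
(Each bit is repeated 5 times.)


Each bit -> 5 copies

1111111111000000000000000


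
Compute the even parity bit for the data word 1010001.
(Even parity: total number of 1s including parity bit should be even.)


Number of 1s in data: 3
Parity bit: 1

1


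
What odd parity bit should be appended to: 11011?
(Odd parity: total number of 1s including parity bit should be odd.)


Number of 1s in data: 4
Parity bit: 1

1


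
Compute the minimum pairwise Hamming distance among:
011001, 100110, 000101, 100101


Comparing all pairs, minimum distance: 1
Can detect 0 errors, correct 0 errors

1


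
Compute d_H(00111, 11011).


XOR: 11100
Count of 1s: 3

3


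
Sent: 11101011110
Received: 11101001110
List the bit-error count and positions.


XOR: 00000010000

1 error(s) at position(s): 6


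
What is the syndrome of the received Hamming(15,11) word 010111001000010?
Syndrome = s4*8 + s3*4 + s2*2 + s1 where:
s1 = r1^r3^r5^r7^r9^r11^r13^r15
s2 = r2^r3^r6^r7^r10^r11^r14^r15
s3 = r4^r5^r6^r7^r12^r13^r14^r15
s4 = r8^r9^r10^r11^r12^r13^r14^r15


s1=0, s2=1, s3=0, s4=0

Syndrome = 2 (error at position 2)


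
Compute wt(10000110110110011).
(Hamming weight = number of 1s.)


Counting 1s in 10000110110110011

9


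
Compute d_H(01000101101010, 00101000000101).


XOR: 01101101101111
Count of 1s: 10

10


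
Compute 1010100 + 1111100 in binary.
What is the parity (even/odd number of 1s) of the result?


1010100 = 84
1111100 = 124
Sum = 208 = 11010000
1s count = 3

odd parity (3 ones in 11010000)


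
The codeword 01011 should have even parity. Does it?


Number of 1s: 3

No, parity error (3 ones)


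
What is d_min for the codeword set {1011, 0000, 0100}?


Comparing all pairs, minimum distance: 1
Can detect 0 errors, correct 0 errors

1


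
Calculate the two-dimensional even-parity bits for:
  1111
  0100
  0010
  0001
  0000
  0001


Row parities: 011101
Column parities: 1001

Row P: 011101, Col P: 1001, Corner: 0


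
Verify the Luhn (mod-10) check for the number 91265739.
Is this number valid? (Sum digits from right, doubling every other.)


Luhn sum = 43
43 mod 10 = 3

Invalid (Luhn sum mod 10 = 3)


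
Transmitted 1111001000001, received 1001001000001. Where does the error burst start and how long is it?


XOR: 0110000000000

Burst at position 1, length 2


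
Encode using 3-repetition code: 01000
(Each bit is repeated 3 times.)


Each bit -> 3 copies

000111000000000


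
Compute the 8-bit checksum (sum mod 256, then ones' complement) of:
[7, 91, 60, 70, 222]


Sum = 450 mod 256 = 194
Complement = 61

61


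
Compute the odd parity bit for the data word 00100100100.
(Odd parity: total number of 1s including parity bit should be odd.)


Number of 1s in data: 3
Parity bit: 0

0


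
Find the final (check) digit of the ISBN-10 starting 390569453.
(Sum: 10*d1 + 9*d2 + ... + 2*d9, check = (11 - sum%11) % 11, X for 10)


Weighted sum: 264
264 mod 11 = 0

Check digit: 0


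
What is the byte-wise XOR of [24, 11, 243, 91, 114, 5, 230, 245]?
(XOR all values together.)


XOR chain: 24 ^ 11 ^ 243 ^ 91 ^ 114 ^ 5 ^ 230 ^ 245 = 223

223


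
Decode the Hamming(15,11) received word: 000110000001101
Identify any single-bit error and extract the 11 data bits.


Syndrome = 15: error at position 15

Data: 01000001100 (corrected bit 15)


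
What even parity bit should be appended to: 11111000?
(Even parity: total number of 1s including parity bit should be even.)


Number of 1s in data: 5
Parity bit: 1

1


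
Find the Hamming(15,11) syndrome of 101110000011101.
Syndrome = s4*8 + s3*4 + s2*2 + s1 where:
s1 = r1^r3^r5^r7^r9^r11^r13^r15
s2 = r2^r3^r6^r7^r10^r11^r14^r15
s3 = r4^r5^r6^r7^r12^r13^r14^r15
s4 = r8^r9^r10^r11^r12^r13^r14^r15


s1=0, s2=1, s3=1, s4=0

Syndrome = 6 (error at position 6)


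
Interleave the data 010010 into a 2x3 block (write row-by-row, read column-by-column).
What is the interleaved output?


Matrix:
  010
  010
Read columns: 001100

001100


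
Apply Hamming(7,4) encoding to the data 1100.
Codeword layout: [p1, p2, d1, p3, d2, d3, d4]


Parity bits: p1=0, p2=1, p3=1

0111100


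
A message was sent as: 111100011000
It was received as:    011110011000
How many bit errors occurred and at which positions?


XOR: 100010000000

2 error(s) at position(s): 0, 4


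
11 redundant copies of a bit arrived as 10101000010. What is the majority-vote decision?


Ones: 4 out of 11
Threshold: 6

0 (4/11 voted 1)


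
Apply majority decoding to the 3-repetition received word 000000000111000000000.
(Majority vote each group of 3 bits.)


Groups: 000, 000, 000, 111, 000, 000, 000
Majority votes: 0001000

0001000


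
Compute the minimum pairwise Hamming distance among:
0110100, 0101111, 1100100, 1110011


Comparing all pairs, minimum distance: 2
Can detect 1 errors, correct 0 errors

2


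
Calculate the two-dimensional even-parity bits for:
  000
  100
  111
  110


Row parities: 0110
Column parities: 101

Row P: 0110, Col P: 101, Corner: 0


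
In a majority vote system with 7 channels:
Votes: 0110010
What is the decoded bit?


Ones: 3 out of 7
Threshold: 4

0 (3/7 voted 1)


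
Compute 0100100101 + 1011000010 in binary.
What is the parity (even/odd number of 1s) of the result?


0100100101 = 293
1011000010 = 706
Sum = 999 = 1111100111
1s count = 8

even parity (8 ones in 1111100111)


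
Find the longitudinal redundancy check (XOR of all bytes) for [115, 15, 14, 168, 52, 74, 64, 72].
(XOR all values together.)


XOR chain: 115 ^ 15 ^ 14 ^ 168 ^ 52 ^ 74 ^ 64 ^ 72 = 172

172


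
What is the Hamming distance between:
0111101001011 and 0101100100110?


XOR: 0010001101101
Count of 1s: 6

6


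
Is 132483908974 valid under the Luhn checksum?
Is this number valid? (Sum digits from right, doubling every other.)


Luhn sum = 57
57 mod 10 = 7

Invalid (Luhn sum mod 10 = 7)


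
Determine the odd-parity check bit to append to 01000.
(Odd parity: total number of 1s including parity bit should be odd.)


Number of 1s in data: 1
Parity bit: 0

0


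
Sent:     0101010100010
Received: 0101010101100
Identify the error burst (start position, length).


XOR: 0000000001110

Burst at position 9, length 3


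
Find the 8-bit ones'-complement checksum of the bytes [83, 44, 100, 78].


Sum = 305 mod 256 = 49
Complement = 206

206


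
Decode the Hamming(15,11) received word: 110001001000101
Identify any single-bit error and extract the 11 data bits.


Syndrome = 14: error at position 14

Data: 00101000111 (corrected bit 14)


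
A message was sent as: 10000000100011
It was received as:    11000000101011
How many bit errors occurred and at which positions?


XOR: 01000000001000

2 error(s) at position(s): 1, 10


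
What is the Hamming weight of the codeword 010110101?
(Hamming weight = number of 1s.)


Counting 1s in 010110101

5


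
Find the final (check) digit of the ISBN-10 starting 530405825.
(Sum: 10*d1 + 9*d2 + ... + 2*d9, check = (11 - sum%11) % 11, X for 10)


Weighted sum: 178
178 mod 11 = 2

Check digit: 9


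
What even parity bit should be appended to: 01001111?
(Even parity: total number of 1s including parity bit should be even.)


Number of 1s in data: 5
Parity bit: 1

1


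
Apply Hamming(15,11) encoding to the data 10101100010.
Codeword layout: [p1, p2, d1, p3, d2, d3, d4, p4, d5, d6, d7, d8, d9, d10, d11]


Parity bits: p1=0, p2=0, p3=0, p4=1

001001011100010


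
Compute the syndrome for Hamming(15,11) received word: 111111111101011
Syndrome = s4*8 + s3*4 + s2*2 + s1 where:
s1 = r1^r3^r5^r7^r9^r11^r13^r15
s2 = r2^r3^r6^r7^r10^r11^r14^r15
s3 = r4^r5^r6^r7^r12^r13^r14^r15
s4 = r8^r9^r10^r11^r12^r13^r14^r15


s1=0, s2=1, s3=1, s4=0

Syndrome = 6 (error at position 6)


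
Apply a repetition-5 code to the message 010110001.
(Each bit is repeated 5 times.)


Each bit -> 5 copies

000001111100000111111111100000000000000011111


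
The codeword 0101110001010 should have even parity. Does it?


Number of 1s: 6

Yes, parity is correct (6 ones)


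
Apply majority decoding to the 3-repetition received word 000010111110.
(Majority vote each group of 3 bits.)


Groups: 000, 010, 111, 110
Majority votes: 0011

0011


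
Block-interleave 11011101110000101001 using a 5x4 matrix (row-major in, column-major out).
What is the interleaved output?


Matrix:
  1101
  1101
  1100
  0010
  1001
Read columns: 11101111000001011001

11101111000001011001


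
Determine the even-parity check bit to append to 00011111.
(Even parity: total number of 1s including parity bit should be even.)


Number of 1s in data: 5
Parity bit: 1

1


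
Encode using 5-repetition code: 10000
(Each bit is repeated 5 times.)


Each bit -> 5 copies

1111100000000000000000000


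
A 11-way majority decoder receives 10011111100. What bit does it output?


Ones: 7 out of 11
Threshold: 6

1 (7/11 voted 1)


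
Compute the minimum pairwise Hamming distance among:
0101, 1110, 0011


Comparing all pairs, minimum distance: 2
Can detect 1 errors, correct 0 errors

2


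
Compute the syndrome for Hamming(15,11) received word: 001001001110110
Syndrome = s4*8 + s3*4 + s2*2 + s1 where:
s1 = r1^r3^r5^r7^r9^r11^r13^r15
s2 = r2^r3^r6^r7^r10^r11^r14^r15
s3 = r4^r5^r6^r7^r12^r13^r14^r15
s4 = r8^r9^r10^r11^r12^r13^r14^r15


s1=0, s2=1, s3=1, s4=1

Syndrome = 14 (error at position 14)


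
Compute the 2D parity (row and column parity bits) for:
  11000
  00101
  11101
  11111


Row parities: 0001
Column parities: 11111

Row P: 0001, Col P: 11111, Corner: 1


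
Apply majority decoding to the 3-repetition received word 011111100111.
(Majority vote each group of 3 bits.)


Groups: 011, 111, 100, 111
Majority votes: 1101

1101


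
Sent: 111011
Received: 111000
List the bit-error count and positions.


XOR: 000011

2 error(s) at position(s): 4, 5


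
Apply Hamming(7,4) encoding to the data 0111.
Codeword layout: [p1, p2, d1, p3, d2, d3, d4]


Parity bits: p1=0, p2=0, p3=1

0001111


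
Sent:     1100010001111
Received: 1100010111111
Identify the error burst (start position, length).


XOR: 0000000110000

Burst at position 7, length 2


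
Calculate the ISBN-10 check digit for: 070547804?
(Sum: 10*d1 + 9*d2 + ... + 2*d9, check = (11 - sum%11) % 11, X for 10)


Weighted sum: 197
197 mod 11 = 10

Check digit: 1


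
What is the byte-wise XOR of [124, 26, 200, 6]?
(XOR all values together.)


XOR chain: 124 ^ 26 ^ 200 ^ 6 = 168

168


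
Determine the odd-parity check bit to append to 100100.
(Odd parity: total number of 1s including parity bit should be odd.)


Number of 1s in data: 2
Parity bit: 1

1


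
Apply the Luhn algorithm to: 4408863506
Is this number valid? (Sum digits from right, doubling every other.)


Luhn sum = 50
50 mod 10 = 0

Valid (Luhn sum mod 10 = 0)


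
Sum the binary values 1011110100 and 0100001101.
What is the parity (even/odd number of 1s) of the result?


1011110100 = 756
0100001101 = 269
Sum = 1025 = 10000000001
1s count = 2

even parity (2 ones in 10000000001)


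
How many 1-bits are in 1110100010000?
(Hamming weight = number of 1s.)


Counting 1s in 1110100010000

5


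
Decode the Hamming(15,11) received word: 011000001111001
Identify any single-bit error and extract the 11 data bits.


Syndrome = 10: error at position 10

Data: 10001011001 (corrected bit 10)


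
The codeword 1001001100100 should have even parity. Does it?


Number of 1s: 5

No, parity error (5 ones)


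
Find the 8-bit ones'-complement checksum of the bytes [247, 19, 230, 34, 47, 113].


Sum = 690 mod 256 = 178
Complement = 77

77


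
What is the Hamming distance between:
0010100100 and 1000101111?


XOR: 1010001011
Count of 1s: 5

5


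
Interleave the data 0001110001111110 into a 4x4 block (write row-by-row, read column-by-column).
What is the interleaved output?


Matrix:
  0001
  1100
  0111
  1110
Read columns: 0101011100111010

0101011100111010


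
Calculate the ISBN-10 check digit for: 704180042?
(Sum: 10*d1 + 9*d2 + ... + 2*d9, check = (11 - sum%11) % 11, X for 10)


Weighted sum: 173
173 mod 11 = 8

Check digit: 3


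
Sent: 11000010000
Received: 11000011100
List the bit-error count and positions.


XOR: 00000001100

2 error(s) at position(s): 7, 8


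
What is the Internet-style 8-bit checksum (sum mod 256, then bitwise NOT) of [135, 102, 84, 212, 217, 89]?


Sum = 839 mod 256 = 71
Complement = 184

184


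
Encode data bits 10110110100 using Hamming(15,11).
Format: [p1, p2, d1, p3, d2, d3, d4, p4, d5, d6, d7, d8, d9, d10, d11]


Parity bits: p1=0, p2=1, p3=1, p4=1

011101110110100


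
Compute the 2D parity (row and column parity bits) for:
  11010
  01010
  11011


Row parities: 100
Column parities: 01011

Row P: 100, Col P: 01011, Corner: 1


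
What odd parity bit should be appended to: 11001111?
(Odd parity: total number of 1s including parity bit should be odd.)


Number of 1s in data: 6
Parity bit: 1

1


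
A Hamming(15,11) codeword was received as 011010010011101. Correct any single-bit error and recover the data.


Syndrome = 9: error at position 9

Data: 11001011101 (corrected bit 9)


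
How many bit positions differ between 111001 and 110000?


XOR: 001001
Count of 1s: 2

2


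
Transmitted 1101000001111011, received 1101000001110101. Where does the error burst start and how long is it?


XOR: 0000000000001110

Burst at position 12, length 3


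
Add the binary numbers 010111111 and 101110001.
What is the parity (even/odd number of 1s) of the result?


010111111 = 191
101110001 = 369
Sum = 560 = 1000110000
1s count = 3

odd parity (3 ones in 1000110000)


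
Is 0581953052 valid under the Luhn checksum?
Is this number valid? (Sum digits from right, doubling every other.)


Luhn sum = 36
36 mod 10 = 6

Invalid (Luhn sum mod 10 = 6)


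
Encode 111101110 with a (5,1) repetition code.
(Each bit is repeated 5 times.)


Each bit -> 5 copies

111111111111111111110000011111111111111100000


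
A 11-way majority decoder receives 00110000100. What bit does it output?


Ones: 3 out of 11
Threshold: 6

0 (3/11 voted 1)


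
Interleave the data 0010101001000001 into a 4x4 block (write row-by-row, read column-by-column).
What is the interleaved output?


Matrix:
  0010
  1010
  0100
  0001
Read columns: 0100001011000001

0100001011000001


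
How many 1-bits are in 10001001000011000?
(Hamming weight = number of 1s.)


Counting 1s in 10001001000011000

5


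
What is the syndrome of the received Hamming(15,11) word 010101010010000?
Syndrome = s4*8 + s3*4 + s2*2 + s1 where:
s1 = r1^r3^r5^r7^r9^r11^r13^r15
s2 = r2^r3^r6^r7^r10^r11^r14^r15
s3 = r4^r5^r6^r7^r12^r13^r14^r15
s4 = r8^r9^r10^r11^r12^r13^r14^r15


s1=1, s2=1, s3=0, s4=0

Syndrome = 3 (error at position 3)


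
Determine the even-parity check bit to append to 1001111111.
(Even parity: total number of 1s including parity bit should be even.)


Number of 1s in data: 8
Parity bit: 0

0


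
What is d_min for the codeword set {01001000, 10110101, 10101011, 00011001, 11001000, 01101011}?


Comparing all pairs, minimum distance: 1
Can detect 0 errors, correct 0 errors

1


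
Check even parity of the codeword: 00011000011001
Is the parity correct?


Number of 1s: 5

No, parity error (5 ones)


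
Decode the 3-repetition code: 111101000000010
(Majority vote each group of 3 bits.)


Groups: 111, 101, 000, 000, 010
Majority votes: 11000

11000


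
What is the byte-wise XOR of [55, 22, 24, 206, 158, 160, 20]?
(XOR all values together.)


XOR chain: 55 ^ 22 ^ 24 ^ 206 ^ 158 ^ 160 ^ 20 = 221

221


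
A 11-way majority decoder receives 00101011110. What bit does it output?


Ones: 6 out of 11
Threshold: 6

1 (6/11 voted 1)


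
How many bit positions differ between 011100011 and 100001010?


XOR: 111101001
Count of 1s: 6

6


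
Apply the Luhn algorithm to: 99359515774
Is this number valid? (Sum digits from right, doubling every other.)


Luhn sum = 50
50 mod 10 = 0

Valid (Luhn sum mod 10 = 0)


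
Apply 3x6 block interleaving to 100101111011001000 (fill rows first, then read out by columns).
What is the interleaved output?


Matrix:
  100101
  111011
  001000
Read columns: 110010011100010110

110010011100010110


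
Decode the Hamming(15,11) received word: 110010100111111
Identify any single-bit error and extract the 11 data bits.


Syndrome = 0: no error detected

Data: 01010111111 (no errors)


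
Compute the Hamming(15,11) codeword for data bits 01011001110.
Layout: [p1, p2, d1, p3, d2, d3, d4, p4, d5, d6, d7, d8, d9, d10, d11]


Parity bits: p1=0, p2=0, p3=1, p4=0

000110101001110


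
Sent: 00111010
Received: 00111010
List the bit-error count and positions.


XOR: 00000000

0 errors (received matches sent)


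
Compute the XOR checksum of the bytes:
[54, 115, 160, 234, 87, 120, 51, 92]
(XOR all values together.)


XOR chain: 54 ^ 115 ^ 160 ^ 234 ^ 87 ^ 120 ^ 51 ^ 92 = 79

79


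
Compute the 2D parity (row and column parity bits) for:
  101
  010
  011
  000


Row parities: 0100
Column parities: 100

Row P: 0100, Col P: 100, Corner: 1


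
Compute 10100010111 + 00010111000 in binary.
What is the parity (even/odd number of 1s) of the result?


10100010111 = 1303
00010111000 = 184
Sum = 1487 = 10111001111
1s count = 8

even parity (8 ones in 10111001111)


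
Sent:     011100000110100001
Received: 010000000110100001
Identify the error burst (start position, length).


XOR: 001100000000000000

Burst at position 2, length 2


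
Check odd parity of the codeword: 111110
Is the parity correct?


Number of 1s: 5

Yes, parity is correct (5 ones)


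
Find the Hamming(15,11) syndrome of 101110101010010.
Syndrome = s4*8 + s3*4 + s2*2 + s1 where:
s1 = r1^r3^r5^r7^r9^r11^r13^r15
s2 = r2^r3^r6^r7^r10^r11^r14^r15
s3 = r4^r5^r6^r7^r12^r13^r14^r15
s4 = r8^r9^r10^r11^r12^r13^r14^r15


s1=0, s2=0, s3=0, s4=1

Syndrome = 8 (error at position 8)


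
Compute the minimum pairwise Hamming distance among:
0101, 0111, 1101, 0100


Comparing all pairs, minimum distance: 1
Can detect 0 errors, correct 0 errors

1


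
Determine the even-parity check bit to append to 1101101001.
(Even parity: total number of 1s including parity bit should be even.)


Number of 1s in data: 6
Parity bit: 0

0


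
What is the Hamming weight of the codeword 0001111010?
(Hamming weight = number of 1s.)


Counting 1s in 0001111010

5


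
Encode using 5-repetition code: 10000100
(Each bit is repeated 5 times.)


Each bit -> 5 copies

1111100000000000000000000111110000000000


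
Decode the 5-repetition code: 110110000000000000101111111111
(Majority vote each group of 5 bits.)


Groups: 11011, 00000, 00000, 00010, 11111, 11111
Majority votes: 100011

100011


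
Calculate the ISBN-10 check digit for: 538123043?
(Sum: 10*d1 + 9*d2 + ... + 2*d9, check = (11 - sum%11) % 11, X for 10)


Weighted sum: 193
193 mod 11 = 6

Check digit: 5


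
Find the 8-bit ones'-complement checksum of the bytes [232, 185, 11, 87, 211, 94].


Sum = 820 mod 256 = 52
Complement = 203

203


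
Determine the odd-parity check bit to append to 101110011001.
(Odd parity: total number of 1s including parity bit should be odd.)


Number of 1s in data: 7
Parity bit: 0

0


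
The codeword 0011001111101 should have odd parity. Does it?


Number of 1s: 8

No, parity error (8 ones)


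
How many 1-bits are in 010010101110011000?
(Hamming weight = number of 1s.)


Counting 1s in 010010101110011000

8


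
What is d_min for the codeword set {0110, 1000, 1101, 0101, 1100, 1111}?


Comparing all pairs, minimum distance: 1
Can detect 0 errors, correct 0 errors

1


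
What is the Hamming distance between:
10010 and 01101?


XOR: 11111
Count of 1s: 5

5


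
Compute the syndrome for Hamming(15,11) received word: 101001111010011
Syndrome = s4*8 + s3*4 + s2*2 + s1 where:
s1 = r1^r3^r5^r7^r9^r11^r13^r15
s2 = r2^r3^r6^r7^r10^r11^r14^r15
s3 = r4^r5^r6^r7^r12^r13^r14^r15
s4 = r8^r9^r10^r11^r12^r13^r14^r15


s1=0, s2=0, s3=0, s4=1

Syndrome = 8 (error at position 8)


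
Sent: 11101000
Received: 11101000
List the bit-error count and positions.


XOR: 00000000

0 errors (received matches sent)


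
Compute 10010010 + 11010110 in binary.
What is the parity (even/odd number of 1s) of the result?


10010010 = 146
11010110 = 214
Sum = 360 = 101101000
1s count = 4

even parity (4 ones in 101101000)


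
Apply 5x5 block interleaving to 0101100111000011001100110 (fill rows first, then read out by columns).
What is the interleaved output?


Matrix:
  01011
  00111
  00001
  10011
  00110
Read columns: 0001010000010011101111110

0001010000010011101111110


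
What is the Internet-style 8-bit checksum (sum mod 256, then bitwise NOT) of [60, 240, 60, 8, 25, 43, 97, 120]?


Sum = 653 mod 256 = 141
Complement = 114

114


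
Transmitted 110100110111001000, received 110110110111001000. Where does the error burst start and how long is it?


XOR: 000010000000000000

Burst at position 4, length 1


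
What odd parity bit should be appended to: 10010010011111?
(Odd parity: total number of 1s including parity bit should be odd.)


Number of 1s in data: 8
Parity bit: 1

1


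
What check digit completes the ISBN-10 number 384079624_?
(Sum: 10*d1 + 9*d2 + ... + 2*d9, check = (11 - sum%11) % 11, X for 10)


Weighted sum: 259
259 mod 11 = 6

Check digit: 5


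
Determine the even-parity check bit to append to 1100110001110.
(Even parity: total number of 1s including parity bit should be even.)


Number of 1s in data: 7
Parity bit: 1

1


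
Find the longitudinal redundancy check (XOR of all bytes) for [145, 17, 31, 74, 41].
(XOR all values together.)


XOR chain: 145 ^ 17 ^ 31 ^ 74 ^ 41 = 252

252


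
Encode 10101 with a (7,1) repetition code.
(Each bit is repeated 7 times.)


Each bit -> 7 copies

11111110000000111111100000001111111


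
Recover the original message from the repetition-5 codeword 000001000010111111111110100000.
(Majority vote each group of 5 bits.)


Groups: 00000, 10000, 10111, 11111, 11101, 00000
Majority votes: 001110

001110


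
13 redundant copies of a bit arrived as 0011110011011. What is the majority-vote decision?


Ones: 8 out of 13
Threshold: 7

1 (8/13 voted 1)


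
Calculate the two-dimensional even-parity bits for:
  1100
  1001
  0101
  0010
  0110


Row parities: 00010
Column parities: 0100

Row P: 00010, Col P: 0100, Corner: 1


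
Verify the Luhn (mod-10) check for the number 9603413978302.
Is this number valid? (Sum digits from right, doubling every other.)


Luhn sum = 55
55 mod 10 = 5

Invalid (Luhn sum mod 10 = 5)


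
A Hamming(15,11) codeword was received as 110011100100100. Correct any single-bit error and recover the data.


Syndrome = 0: no error detected

Data: 01110100100 (no errors)


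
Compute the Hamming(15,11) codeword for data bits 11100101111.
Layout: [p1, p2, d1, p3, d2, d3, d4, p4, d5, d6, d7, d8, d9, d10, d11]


Parity bits: p1=0, p2=1, p3=0, p4=1

011011010101111


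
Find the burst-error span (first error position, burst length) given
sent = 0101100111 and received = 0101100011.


XOR: 0000000100

Burst at position 7, length 1


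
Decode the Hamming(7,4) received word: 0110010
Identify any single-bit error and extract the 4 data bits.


Syndrome = 7: error at position 7

Data: 1011 (corrected bit 7)


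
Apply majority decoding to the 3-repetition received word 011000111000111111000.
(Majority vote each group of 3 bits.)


Groups: 011, 000, 111, 000, 111, 111, 000
Majority votes: 1010110

1010110


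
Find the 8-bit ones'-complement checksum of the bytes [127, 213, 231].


Sum = 571 mod 256 = 59
Complement = 196

196


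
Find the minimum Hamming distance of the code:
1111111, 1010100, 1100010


Comparing all pairs, minimum distance: 4
Can detect 3 errors, correct 1 errors

4


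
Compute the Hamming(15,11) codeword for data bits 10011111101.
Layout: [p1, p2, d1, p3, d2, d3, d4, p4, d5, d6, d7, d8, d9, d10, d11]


Parity bits: p1=0, p2=1, p3=0, p4=0

011000101111101


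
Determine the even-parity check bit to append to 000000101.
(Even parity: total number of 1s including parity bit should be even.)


Number of 1s in data: 2
Parity bit: 0

0


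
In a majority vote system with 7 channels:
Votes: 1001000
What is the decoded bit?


Ones: 2 out of 7
Threshold: 4

0 (2/7 voted 1)


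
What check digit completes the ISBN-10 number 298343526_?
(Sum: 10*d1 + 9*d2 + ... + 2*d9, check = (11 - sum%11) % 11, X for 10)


Weighted sum: 263
263 mod 11 = 10

Check digit: 1


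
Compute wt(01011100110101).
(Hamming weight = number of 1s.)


Counting 1s in 01011100110101

8


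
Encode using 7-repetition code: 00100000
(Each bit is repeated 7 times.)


Each bit -> 7 copies

00000000000000111111100000000000000000000000000000000000


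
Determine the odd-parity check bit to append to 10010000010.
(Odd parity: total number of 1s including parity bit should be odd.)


Number of 1s in data: 3
Parity bit: 0

0


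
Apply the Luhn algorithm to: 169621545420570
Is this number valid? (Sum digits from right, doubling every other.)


Luhn sum = 58
58 mod 10 = 8

Invalid (Luhn sum mod 10 = 8)


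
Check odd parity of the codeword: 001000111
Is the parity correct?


Number of 1s: 4

No, parity error (4 ones)


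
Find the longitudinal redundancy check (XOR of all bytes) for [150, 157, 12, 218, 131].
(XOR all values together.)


XOR chain: 150 ^ 157 ^ 12 ^ 218 ^ 131 = 94

94


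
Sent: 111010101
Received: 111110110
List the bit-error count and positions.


XOR: 000100011

3 error(s) at position(s): 3, 7, 8


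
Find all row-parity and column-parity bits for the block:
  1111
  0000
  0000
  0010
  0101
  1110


Row parities: 000101
Column parities: 0110

Row P: 000101, Col P: 0110, Corner: 0


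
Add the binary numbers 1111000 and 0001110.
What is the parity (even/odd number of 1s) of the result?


1111000 = 120
0001110 = 14
Sum = 134 = 10000110
1s count = 3

odd parity (3 ones in 10000110)


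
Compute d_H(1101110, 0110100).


XOR: 1011010
Count of 1s: 4

4


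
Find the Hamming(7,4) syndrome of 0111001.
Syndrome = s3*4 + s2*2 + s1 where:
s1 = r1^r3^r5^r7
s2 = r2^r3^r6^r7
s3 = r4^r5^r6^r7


s1=0, s2=1, s3=0

Syndrome = 2 (error at position 2)


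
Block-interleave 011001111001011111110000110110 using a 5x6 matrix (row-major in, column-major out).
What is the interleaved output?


Matrix:
  011001
  111001
  011111
  110000
  110110
Read columns: 010111111111100001010010111100

010111111111100001010010111100


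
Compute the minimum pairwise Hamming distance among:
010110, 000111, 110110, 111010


Comparing all pairs, minimum distance: 1
Can detect 0 errors, correct 0 errors

1


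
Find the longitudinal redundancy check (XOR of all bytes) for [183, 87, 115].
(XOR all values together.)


XOR chain: 183 ^ 87 ^ 115 = 147

147


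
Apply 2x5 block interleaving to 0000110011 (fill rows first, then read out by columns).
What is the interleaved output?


Matrix:
  00001
  10011
Read columns: 0100000111

0100000111


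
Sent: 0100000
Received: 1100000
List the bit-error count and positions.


XOR: 1000000

1 error(s) at position(s): 0


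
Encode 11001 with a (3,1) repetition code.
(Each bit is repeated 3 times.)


Each bit -> 3 copies

111111000000111


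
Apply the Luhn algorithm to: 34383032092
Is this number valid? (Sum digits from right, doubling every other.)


Luhn sum = 42
42 mod 10 = 2

Invalid (Luhn sum mod 10 = 2)


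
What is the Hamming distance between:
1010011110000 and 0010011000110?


XOR: 1000000110110
Count of 1s: 5

5


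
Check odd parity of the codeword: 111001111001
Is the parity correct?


Number of 1s: 8

No, parity error (8 ones)


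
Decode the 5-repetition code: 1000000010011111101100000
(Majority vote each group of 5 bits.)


Groups: 10000, 00010, 01111, 11011, 00000
Majority votes: 00110

00110


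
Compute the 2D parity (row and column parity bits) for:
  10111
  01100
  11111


Row parities: 001
Column parities: 00100

Row P: 001, Col P: 00100, Corner: 1


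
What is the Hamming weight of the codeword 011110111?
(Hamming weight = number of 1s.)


Counting 1s in 011110111

7


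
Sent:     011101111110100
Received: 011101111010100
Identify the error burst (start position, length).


XOR: 000000000100000

Burst at position 9, length 1


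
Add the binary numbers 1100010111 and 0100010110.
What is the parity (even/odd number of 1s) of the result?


1100010111 = 791
0100010110 = 278
Sum = 1069 = 10000101101
1s count = 5

odd parity (5 ones in 10000101101)


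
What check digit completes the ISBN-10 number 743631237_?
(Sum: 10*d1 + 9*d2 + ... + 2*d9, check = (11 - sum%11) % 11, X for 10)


Weighted sum: 226
226 mod 11 = 6

Check digit: 5


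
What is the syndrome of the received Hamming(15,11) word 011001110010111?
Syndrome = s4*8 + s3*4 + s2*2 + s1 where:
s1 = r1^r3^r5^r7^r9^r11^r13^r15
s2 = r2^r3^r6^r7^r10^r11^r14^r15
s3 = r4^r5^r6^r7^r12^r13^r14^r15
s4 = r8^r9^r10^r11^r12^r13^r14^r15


s1=1, s2=1, s3=1, s4=1

Syndrome = 15 (error at position 15)


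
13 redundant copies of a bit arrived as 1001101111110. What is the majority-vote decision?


Ones: 9 out of 13
Threshold: 7

1 (9/13 voted 1)


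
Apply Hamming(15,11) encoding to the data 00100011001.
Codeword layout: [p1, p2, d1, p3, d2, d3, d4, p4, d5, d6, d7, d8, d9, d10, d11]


Parity bits: p1=0, p2=1, p3=1, p4=1

010101010011001


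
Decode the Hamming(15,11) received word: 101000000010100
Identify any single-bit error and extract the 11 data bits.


Syndrome = 4: error at position 4

Data: 10000010100 (corrected bit 4)
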